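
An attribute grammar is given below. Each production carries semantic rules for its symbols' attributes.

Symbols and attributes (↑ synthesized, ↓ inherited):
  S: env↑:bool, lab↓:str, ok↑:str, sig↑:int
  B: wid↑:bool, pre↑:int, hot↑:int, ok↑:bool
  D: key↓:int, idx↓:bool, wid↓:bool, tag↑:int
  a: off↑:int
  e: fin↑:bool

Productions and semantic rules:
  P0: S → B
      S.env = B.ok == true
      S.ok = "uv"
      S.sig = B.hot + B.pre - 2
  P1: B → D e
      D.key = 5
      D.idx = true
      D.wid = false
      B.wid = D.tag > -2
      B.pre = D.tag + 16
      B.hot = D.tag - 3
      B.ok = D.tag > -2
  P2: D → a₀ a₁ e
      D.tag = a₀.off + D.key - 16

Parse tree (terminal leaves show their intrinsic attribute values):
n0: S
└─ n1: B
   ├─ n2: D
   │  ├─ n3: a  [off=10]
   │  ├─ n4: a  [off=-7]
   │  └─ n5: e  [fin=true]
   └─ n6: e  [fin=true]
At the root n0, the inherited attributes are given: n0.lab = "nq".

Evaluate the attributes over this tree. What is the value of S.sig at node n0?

9

1. n0.lab = "nq"  [given at root]
2. n2.key = 5  [5]
3. n2.idx = true  [true]
4. n2.wid = false  [false]
5. n3.off = 10  [terminal]
6. n4.off = -7  [terminal]
7. n5.fin = true  [terminal]
8. n2.tag = -1  [a₀.off + D.key - 16]
9. n6.fin = true  [terminal]
10. n1.wid = true  [D.tag > -2]
11. n1.pre = 15  [D.tag + 16]
12. n1.hot = -4  [D.tag - 3]
13. n1.ok = true  [D.tag > -2]
14. n0.env = true  [B.ok == true]
15. n0.ok = "uv"  ["uv"]
16. n0.sig = 9  [B.hot + B.pre - 2]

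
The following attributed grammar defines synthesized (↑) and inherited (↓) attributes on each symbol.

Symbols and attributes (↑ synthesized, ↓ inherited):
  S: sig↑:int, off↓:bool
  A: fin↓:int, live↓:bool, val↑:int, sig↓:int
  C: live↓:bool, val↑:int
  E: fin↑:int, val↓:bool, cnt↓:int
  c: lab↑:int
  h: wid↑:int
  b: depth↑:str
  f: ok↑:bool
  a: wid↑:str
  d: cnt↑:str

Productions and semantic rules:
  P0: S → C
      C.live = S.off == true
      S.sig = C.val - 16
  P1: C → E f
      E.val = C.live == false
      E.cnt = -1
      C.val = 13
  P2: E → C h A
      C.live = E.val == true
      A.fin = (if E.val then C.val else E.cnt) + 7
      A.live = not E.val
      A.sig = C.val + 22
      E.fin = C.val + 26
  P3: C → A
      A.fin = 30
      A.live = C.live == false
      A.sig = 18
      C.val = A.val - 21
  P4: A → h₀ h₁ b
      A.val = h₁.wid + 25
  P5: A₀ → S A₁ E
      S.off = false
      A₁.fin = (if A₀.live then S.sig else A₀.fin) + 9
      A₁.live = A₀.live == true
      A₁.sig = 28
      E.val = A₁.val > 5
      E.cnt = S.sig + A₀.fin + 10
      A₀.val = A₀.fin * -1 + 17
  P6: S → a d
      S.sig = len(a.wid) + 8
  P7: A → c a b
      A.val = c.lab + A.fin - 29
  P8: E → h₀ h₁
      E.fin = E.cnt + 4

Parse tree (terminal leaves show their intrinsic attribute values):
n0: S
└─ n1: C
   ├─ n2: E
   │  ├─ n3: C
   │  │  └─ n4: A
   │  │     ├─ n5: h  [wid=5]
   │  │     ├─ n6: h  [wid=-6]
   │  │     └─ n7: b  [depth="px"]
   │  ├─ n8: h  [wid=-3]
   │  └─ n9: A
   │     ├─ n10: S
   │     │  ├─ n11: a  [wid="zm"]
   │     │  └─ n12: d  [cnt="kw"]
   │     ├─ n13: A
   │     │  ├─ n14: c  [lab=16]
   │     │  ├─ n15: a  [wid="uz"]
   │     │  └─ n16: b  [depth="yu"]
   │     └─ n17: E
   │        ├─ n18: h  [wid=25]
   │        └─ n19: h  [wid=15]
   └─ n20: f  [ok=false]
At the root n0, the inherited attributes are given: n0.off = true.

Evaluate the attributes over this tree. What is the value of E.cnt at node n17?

26

1. n0.off = true  [given at root]
2. n1.live = true  [S.off == true]
3. n2.val = false  [C.live == false]
4. n2.cnt = -1  [-1]
5. n3.live = false  [E.val == true]
6. n4.fin = 30  [30]
7. n4.live = true  [C.live == false]
8. n4.sig = 18  [18]
9. n5.wid = 5  [terminal]
10. n6.wid = -6  [terminal]
11. n7.depth = "px"  [terminal]
12. n4.val = 19  [h₁.wid + 25]
13. n3.val = -2  [A.val - 21]
14. n8.wid = -3  [terminal]
15. n9.fin = 6  [(if E.val then C.val else E.cnt) + 7]
16. n9.live = true  [not E.val]
17. n9.sig = 20  [C.val + 22]
18. n10.off = false  [false]
19. n11.wid = "zm"  [terminal]
20. n12.cnt = "kw"  [terminal]
21. n10.sig = 10  [len(a.wid) + 8]
22. n13.fin = 19  [(if A₀.live then S.sig else A₀.fin) + 9]
23. n13.live = true  [A₀.live == true]
24. n13.sig = 28  [28]
25. n14.lab = 16  [terminal]
26. n15.wid = "uz"  [terminal]
27. n16.depth = "yu"  [terminal]
28. n13.val = 6  [c.lab + A.fin - 29]
29. n17.val = true  [A₁.val > 5]
30. n17.cnt = 26  [S.sig + A₀.fin + 10]
31. n18.wid = 25  [terminal]
32. n19.wid = 15  [terminal]
33. n17.fin = 30  [E.cnt + 4]
34. n9.val = 11  [A₀.fin * -1 + 17]
35. n2.fin = 24  [C.val + 26]
36. n20.ok = false  [terminal]
37. n1.val = 13  [13]
38. n0.sig = -3  [C.val - 16]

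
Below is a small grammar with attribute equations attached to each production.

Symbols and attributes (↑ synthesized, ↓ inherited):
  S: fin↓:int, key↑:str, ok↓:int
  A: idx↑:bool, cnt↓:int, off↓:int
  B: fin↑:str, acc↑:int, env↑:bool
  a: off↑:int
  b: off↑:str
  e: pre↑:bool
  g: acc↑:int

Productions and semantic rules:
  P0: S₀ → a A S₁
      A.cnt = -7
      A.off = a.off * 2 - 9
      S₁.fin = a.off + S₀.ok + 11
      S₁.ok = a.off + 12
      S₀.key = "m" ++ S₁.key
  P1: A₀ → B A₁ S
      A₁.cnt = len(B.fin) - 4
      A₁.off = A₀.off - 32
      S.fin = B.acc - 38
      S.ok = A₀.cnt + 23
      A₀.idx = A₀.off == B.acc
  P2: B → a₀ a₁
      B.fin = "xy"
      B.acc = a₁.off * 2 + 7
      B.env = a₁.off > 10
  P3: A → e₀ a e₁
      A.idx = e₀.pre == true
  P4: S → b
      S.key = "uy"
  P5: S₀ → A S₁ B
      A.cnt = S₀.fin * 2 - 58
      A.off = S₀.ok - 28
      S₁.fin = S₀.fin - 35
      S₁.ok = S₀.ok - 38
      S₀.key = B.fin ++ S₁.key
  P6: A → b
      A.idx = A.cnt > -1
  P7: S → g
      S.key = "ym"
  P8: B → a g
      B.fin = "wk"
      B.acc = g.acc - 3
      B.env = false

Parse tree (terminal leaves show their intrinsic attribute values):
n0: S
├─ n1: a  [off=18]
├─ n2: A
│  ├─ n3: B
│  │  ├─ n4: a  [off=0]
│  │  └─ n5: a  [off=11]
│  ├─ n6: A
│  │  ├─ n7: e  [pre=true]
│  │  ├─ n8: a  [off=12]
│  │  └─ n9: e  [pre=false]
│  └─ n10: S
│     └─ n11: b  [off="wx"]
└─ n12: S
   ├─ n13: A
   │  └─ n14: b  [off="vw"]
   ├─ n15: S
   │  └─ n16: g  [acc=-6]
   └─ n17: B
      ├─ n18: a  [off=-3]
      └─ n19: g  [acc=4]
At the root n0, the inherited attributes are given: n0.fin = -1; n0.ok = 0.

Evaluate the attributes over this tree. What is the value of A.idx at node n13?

true

1. n0.fin = -1  [given at root]
2. n0.ok = 0  [given at root]
3. n1.off = 18  [terminal]
4. n2.cnt = -7  [-7]
5. n2.off = 27  [a.off * 2 - 9]
6. n4.off = 0  [terminal]
7. n5.off = 11  [terminal]
8. n3.fin = "xy"  ["xy"]
9. n3.acc = 29  [a₁.off * 2 + 7]
10. n3.env = true  [a₁.off > 10]
11. n6.cnt = -2  [len(B.fin) - 4]
12. n6.off = -5  [A₀.off - 32]
13. n7.pre = true  [terminal]
14. n8.off = 12  [terminal]
15. n9.pre = false  [terminal]
16. n6.idx = true  [e₀.pre == true]
17. n10.fin = -9  [B.acc - 38]
18. n10.ok = 16  [A₀.cnt + 23]
19. n11.off = "wx"  [terminal]
20. n10.key = "uy"  ["uy"]
21. n2.idx = false  [A₀.off == B.acc]
22. n12.fin = 29  [a.off + S₀.ok + 11]
23. n12.ok = 30  [a.off + 12]
24. n13.cnt = 0  [S₀.fin * 2 - 58]
25. n13.off = 2  [S₀.ok - 28]
26. n14.off = "vw"  [terminal]
27. n13.idx = true  [A.cnt > -1]
28. n15.fin = -6  [S₀.fin - 35]
29. n15.ok = -8  [S₀.ok - 38]
30. n16.acc = -6  [terminal]
31. n15.key = "ym"  ["ym"]
32. n18.off = -3  [terminal]
33. n19.acc = 4  [terminal]
34. n17.fin = "wk"  ["wk"]
35. n17.acc = 1  [g.acc - 3]
36. n17.env = false  [false]
37. n12.key = "wkym"  [B.fin ++ S₁.key]
38. n0.key = "mwkym"  ["m" ++ S₁.key]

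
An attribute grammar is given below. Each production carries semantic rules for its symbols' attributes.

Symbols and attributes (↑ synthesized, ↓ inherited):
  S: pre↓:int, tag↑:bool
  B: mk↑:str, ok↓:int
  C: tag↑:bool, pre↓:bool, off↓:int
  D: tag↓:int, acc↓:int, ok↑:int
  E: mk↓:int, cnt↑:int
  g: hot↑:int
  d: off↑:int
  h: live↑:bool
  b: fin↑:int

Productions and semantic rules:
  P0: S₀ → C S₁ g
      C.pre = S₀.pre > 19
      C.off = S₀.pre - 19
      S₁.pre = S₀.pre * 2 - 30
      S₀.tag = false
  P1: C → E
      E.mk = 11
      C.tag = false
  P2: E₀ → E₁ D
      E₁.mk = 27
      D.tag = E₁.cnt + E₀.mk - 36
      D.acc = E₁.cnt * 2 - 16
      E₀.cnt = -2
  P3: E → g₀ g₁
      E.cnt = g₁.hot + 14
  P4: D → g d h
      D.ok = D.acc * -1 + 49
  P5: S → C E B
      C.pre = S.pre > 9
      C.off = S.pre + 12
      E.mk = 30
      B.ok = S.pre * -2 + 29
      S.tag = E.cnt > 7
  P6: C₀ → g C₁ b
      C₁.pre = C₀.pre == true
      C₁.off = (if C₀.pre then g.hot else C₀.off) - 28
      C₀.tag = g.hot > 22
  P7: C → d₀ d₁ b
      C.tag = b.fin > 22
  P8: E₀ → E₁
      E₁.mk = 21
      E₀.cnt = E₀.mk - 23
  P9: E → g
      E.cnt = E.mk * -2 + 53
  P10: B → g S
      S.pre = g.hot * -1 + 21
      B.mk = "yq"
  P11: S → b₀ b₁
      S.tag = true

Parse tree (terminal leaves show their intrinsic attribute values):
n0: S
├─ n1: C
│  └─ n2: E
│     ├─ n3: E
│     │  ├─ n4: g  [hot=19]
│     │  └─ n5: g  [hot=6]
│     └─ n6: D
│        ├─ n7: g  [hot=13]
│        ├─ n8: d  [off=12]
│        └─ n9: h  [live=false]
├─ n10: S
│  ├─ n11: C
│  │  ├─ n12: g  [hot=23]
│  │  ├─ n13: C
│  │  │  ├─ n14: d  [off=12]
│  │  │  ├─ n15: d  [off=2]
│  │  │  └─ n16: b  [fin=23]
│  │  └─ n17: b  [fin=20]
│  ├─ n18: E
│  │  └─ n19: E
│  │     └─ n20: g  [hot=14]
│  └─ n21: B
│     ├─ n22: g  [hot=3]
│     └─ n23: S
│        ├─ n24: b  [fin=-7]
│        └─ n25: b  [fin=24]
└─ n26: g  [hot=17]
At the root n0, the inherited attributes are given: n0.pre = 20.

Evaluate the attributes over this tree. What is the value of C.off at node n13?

1. n0.pre = 20  [given at root]
2. n1.pre = true  [S₀.pre > 19]
3. n1.off = 1  [S₀.pre - 19]
4. n2.mk = 11  [11]
5. n3.mk = 27  [27]
6. n4.hot = 19  [terminal]
7. n5.hot = 6  [terminal]
8. n3.cnt = 20  [g₁.hot + 14]
9. n6.tag = -5  [E₁.cnt + E₀.mk - 36]
10. n6.acc = 24  [E₁.cnt * 2 - 16]
11. n7.hot = 13  [terminal]
12. n8.off = 12  [terminal]
13. n9.live = false  [terminal]
14. n6.ok = 25  [D.acc * -1 + 49]
15. n2.cnt = -2  [-2]
16. n1.tag = false  [false]
17. n10.pre = 10  [S₀.pre * 2 - 30]
18. n11.pre = true  [S.pre > 9]
19. n11.off = 22  [S.pre + 12]
20. n12.hot = 23  [terminal]
21. n13.pre = true  [C₀.pre == true]
22. n13.off = -5  [(if C₀.pre then g.hot else C₀.off) - 28]
23. n14.off = 12  [terminal]
24. n15.off = 2  [terminal]
25. n16.fin = 23  [terminal]
26. n13.tag = true  [b.fin > 22]
27. n17.fin = 20  [terminal]
28. n11.tag = true  [g.hot > 22]
29. n18.mk = 30  [30]
30. n19.mk = 21  [21]
31. n20.hot = 14  [terminal]
32. n19.cnt = 11  [E.mk * -2 + 53]
33. n18.cnt = 7  [E₀.mk - 23]
34. n21.ok = 9  [S.pre * -2 + 29]
35. n22.hot = 3  [terminal]
36. n23.pre = 18  [g.hot * -1 + 21]
37. n24.fin = -7  [terminal]
38. n25.fin = 24  [terminal]
39. n23.tag = true  [true]
40. n21.mk = "yq"  ["yq"]
41. n10.tag = false  [E.cnt > 7]
42. n26.hot = 17  [terminal]
43. n0.tag = false  [false]

-5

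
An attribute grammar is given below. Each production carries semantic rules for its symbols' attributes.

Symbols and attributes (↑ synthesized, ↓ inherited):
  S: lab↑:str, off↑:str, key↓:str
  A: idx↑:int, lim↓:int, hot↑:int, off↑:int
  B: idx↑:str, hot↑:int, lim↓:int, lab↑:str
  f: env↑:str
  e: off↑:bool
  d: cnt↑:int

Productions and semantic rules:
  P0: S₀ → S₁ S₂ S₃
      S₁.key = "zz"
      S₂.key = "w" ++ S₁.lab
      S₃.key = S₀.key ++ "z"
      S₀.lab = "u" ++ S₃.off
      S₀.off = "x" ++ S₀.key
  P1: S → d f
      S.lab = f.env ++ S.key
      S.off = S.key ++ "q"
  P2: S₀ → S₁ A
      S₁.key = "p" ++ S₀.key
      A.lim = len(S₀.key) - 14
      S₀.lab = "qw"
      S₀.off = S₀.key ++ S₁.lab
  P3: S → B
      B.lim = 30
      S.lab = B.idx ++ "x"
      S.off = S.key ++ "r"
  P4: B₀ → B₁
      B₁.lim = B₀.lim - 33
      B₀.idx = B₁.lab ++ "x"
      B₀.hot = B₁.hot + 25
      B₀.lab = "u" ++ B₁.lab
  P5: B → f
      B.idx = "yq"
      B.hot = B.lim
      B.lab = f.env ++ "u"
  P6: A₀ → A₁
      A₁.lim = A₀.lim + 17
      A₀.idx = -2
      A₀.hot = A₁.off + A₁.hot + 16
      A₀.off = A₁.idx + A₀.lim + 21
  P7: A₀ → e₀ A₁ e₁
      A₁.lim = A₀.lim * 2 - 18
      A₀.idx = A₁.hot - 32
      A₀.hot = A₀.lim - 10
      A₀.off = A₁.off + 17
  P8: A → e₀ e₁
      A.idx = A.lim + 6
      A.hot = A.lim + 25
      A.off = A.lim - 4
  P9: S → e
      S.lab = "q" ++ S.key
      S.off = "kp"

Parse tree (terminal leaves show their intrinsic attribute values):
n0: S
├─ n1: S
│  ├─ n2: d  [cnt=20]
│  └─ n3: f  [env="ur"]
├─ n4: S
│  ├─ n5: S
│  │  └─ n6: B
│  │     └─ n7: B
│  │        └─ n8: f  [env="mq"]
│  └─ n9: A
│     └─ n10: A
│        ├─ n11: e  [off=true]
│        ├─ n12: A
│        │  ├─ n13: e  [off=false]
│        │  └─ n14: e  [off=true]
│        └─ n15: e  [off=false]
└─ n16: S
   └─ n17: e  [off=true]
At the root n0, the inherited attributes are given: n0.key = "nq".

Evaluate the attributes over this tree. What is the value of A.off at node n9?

3

1. n0.key = "nq"  [given at root]
2. n1.key = "zz"  ["zz"]
3. n2.cnt = 20  [terminal]
4. n3.env = "ur"  [terminal]
5. n1.lab = "urzz"  [f.env ++ S.key]
6. n1.off = "zzq"  [S.key ++ "q"]
7. n4.key = "wurzz"  ["w" ++ S₁.lab]
8. n5.key = "pwurzz"  ["p" ++ S₀.key]
9. n6.lim = 30  [30]
10. n7.lim = -3  [B₀.lim - 33]
11. n8.env = "mq"  [terminal]
12. n7.idx = "yq"  ["yq"]
13. n7.hot = -3  [B.lim]
14. n7.lab = "mqu"  [f.env ++ "u"]
15. n6.idx = "mqux"  [B₁.lab ++ "x"]
16. n6.hot = 22  [B₁.hot + 25]
17. n6.lab = "umqu"  ["u" ++ B₁.lab]
18. n5.lab = "mquxx"  [B.idx ++ "x"]
19. n5.off = "pwurzzr"  [S.key ++ "r"]
20. n9.lim = -9  [len(S₀.key) - 14]
21. n10.lim = 8  [A₀.lim + 17]
22. n11.off = true  [terminal]
23. n12.lim = -2  [A₀.lim * 2 - 18]
24. n13.off = false  [terminal]
25. n14.off = true  [terminal]
26. n12.idx = 4  [A.lim + 6]
27. n12.hot = 23  [A.lim + 25]
28. n12.off = -6  [A.lim - 4]
29. n15.off = false  [terminal]
30. n10.idx = -9  [A₁.hot - 32]
31. n10.hot = -2  [A₀.lim - 10]
32. n10.off = 11  [A₁.off + 17]
33. n9.idx = -2  [-2]
34. n9.hot = 25  [A₁.off + A₁.hot + 16]
35. n9.off = 3  [A₁.idx + A₀.lim + 21]
36. n4.lab = "qw"  ["qw"]
37. n4.off = "wurzzmquxx"  [S₀.key ++ S₁.lab]
38. n16.key = "nqz"  [S₀.key ++ "z"]
39. n17.off = true  [terminal]
40. n16.lab = "qnqz"  ["q" ++ S.key]
41. n16.off = "kp"  ["kp"]
42. n0.lab = "ukp"  ["u" ++ S₃.off]
43. n0.off = "xnq"  ["x" ++ S₀.key]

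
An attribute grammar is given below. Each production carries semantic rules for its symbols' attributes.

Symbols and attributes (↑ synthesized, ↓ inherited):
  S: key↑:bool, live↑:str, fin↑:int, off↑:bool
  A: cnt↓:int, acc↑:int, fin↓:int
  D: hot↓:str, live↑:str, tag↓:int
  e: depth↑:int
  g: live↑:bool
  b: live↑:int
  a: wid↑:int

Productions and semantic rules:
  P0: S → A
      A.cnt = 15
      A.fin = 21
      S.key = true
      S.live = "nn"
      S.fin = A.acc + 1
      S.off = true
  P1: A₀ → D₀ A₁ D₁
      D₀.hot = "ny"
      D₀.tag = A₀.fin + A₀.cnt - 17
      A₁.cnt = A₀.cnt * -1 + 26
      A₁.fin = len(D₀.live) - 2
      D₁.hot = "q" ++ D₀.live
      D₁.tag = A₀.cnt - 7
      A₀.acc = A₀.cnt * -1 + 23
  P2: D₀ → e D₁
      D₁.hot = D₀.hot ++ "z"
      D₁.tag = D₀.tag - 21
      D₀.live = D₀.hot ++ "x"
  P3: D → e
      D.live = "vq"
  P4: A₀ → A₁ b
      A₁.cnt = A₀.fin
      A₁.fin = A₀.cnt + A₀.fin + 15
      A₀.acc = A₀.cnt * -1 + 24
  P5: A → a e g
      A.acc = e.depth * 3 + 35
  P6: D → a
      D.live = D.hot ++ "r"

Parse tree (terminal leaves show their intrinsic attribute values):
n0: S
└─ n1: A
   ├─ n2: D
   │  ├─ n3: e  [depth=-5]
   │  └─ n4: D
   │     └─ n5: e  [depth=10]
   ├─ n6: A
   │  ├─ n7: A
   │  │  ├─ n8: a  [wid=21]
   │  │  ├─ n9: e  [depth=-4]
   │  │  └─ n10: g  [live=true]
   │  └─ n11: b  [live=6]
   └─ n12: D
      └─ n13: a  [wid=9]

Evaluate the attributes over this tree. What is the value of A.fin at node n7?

1. n1.cnt = 15  [15]
2. n1.fin = 21  [21]
3. n2.hot = "ny"  ["ny"]
4. n2.tag = 19  [A₀.fin + A₀.cnt - 17]
5. n3.depth = -5  [terminal]
6. n4.hot = "nyz"  [D₀.hot ++ "z"]
7. n4.tag = -2  [D₀.tag - 21]
8. n5.depth = 10  [terminal]
9. n4.live = "vq"  ["vq"]
10. n2.live = "nyx"  [D₀.hot ++ "x"]
11. n6.cnt = 11  [A₀.cnt * -1 + 26]
12. n6.fin = 1  [len(D₀.live) - 2]
13. n7.cnt = 1  [A₀.fin]
14. n7.fin = 27  [A₀.cnt + A₀.fin + 15]
15. n8.wid = 21  [terminal]
16. n9.depth = -4  [terminal]
17. n10.live = true  [terminal]
18. n7.acc = 23  [e.depth * 3 + 35]
19. n11.live = 6  [terminal]
20. n6.acc = 13  [A₀.cnt * -1 + 24]
21. n12.hot = "qnyx"  ["q" ++ D₀.live]
22. n12.tag = 8  [A₀.cnt - 7]
23. n13.wid = 9  [terminal]
24. n12.live = "qnyxr"  [D.hot ++ "r"]
25. n1.acc = 8  [A₀.cnt * -1 + 23]
26. n0.key = true  [true]
27. n0.live = "nn"  ["nn"]
28. n0.fin = 9  [A.acc + 1]
29. n0.off = true  [true]

27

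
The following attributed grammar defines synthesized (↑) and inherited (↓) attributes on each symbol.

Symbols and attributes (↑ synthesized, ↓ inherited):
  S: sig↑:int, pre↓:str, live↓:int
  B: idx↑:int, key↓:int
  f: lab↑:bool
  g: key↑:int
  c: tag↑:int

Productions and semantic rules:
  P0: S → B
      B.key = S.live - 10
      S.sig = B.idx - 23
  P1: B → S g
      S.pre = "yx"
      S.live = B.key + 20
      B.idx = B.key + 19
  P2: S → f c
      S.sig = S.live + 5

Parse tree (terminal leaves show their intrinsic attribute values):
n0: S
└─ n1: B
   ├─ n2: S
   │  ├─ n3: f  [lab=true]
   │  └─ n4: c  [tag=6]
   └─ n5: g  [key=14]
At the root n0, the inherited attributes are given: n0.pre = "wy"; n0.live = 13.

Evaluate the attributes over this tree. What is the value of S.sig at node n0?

-1

1. n0.pre = "wy"  [given at root]
2. n0.live = 13  [given at root]
3. n1.key = 3  [S.live - 10]
4. n2.pre = "yx"  ["yx"]
5. n2.live = 23  [B.key + 20]
6. n3.lab = true  [terminal]
7. n4.tag = 6  [terminal]
8. n2.sig = 28  [S.live + 5]
9. n5.key = 14  [terminal]
10. n1.idx = 22  [B.key + 19]
11. n0.sig = -1  [B.idx - 23]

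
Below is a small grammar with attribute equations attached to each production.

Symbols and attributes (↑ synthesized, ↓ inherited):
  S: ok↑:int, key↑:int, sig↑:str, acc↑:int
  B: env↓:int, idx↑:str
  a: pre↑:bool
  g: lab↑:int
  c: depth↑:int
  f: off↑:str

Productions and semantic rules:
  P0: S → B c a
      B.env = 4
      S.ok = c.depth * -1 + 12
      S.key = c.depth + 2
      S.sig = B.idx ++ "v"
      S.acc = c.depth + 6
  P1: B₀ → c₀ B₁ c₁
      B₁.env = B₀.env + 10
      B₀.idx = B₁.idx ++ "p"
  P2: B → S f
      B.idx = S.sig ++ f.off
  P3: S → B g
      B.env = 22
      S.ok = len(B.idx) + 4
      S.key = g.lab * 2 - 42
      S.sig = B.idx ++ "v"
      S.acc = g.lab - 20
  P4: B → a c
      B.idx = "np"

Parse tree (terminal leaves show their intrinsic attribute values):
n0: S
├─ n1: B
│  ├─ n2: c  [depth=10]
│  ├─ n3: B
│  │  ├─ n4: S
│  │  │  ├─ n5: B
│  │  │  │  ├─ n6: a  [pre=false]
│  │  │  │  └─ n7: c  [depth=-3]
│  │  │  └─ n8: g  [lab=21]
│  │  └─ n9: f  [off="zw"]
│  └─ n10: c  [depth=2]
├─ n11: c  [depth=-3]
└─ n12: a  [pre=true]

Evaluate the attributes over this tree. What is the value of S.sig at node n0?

1. n1.env = 4  [4]
2. n2.depth = 10  [terminal]
3. n3.env = 14  [B₀.env + 10]
4. n5.env = 22  [22]
5. n6.pre = false  [terminal]
6. n7.depth = -3  [terminal]
7. n5.idx = "np"  ["np"]
8. n8.lab = 21  [terminal]
9. n4.ok = 6  [len(B.idx) + 4]
10. n4.key = 0  [g.lab * 2 - 42]
11. n4.sig = "npv"  [B.idx ++ "v"]
12. n4.acc = 1  [g.lab - 20]
13. n9.off = "zw"  [terminal]
14. n3.idx = "npvzw"  [S.sig ++ f.off]
15. n10.depth = 2  [terminal]
16. n1.idx = "npvzwp"  [B₁.idx ++ "p"]
17. n11.depth = -3  [terminal]
18. n12.pre = true  [terminal]
19. n0.ok = 15  [c.depth * -1 + 12]
20. n0.key = -1  [c.depth + 2]
21. n0.sig = "npvzwpv"  [B.idx ++ "v"]
22. n0.acc = 3  [c.depth + 6]

"npvzwpv"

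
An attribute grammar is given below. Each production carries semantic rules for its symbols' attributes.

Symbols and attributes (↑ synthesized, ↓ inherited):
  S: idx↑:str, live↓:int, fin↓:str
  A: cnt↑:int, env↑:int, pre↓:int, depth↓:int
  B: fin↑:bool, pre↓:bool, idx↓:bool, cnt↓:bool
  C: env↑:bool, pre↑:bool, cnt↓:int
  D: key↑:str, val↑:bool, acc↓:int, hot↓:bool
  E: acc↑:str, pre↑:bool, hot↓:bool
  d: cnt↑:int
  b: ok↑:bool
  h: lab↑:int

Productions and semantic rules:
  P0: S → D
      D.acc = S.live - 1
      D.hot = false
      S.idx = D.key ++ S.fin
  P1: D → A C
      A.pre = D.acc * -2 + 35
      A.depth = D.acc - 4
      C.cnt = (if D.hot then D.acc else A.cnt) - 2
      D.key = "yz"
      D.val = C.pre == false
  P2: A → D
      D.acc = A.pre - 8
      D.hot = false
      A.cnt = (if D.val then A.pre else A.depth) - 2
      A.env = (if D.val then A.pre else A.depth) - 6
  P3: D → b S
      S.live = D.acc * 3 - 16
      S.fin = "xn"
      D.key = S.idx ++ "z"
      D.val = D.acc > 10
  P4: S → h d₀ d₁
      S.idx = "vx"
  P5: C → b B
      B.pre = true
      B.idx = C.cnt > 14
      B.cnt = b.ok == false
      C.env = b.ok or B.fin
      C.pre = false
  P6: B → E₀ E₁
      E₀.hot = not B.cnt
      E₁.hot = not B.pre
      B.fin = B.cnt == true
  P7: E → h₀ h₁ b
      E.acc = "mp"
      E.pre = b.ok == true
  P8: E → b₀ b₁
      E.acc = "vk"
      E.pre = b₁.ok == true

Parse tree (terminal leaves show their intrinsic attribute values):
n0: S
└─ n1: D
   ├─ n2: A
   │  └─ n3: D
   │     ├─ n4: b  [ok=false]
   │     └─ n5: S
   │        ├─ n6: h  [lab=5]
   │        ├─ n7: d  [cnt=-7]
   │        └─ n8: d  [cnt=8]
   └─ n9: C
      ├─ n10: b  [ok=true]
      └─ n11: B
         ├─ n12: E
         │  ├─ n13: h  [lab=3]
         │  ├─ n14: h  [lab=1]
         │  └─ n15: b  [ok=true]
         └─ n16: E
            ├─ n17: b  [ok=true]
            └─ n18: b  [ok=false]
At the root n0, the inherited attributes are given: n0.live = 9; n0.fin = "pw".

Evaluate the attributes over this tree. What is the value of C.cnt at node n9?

1. n0.live = 9  [given at root]
2. n0.fin = "pw"  [given at root]
3. n1.acc = 8  [S.live - 1]
4. n1.hot = false  [false]
5. n2.pre = 19  [D.acc * -2 + 35]
6. n2.depth = 4  [D.acc - 4]
7. n3.acc = 11  [A.pre - 8]
8. n3.hot = false  [false]
9. n4.ok = false  [terminal]
10. n5.live = 17  [D.acc * 3 - 16]
11. n5.fin = "xn"  ["xn"]
12. n6.lab = 5  [terminal]
13. n7.cnt = -7  [terminal]
14. n8.cnt = 8  [terminal]
15. n5.idx = "vx"  ["vx"]
16. n3.key = "vxz"  [S.idx ++ "z"]
17. n3.val = true  [D.acc > 10]
18. n2.cnt = 17  [(if D.val then A.pre else A.depth) - 2]
19. n2.env = 13  [(if D.val then A.pre else A.depth) - 6]
20. n9.cnt = 15  [(if D.hot then D.acc else A.cnt) - 2]
21. n10.ok = true  [terminal]
22. n11.pre = true  [true]
23. n11.idx = true  [C.cnt > 14]
24. n11.cnt = false  [b.ok == false]
25. n12.hot = true  [not B.cnt]
26. n13.lab = 3  [terminal]
27. n14.lab = 1  [terminal]
28. n15.ok = true  [terminal]
29. n12.acc = "mp"  ["mp"]
30. n12.pre = true  [b.ok == true]
31. n16.hot = false  [not B.pre]
32. n17.ok = true  [terminal]
33. n18.ok = false  [terminal]
34. n16.acc = "vk"  ["vk"]
35. n16.pre = false  [b₁.ok == true]
36. n11.fin = false  [B.cnt == true]
37. n9.env = true  [b.ok or B.fin]
38. n9.pre = false  [false]
39. n1.key = "yz"  ["yz"]
40. n1.val = true  [C.pre == false]
41. n0.idx = "yzpw"  [D.key ++ S.fin]

15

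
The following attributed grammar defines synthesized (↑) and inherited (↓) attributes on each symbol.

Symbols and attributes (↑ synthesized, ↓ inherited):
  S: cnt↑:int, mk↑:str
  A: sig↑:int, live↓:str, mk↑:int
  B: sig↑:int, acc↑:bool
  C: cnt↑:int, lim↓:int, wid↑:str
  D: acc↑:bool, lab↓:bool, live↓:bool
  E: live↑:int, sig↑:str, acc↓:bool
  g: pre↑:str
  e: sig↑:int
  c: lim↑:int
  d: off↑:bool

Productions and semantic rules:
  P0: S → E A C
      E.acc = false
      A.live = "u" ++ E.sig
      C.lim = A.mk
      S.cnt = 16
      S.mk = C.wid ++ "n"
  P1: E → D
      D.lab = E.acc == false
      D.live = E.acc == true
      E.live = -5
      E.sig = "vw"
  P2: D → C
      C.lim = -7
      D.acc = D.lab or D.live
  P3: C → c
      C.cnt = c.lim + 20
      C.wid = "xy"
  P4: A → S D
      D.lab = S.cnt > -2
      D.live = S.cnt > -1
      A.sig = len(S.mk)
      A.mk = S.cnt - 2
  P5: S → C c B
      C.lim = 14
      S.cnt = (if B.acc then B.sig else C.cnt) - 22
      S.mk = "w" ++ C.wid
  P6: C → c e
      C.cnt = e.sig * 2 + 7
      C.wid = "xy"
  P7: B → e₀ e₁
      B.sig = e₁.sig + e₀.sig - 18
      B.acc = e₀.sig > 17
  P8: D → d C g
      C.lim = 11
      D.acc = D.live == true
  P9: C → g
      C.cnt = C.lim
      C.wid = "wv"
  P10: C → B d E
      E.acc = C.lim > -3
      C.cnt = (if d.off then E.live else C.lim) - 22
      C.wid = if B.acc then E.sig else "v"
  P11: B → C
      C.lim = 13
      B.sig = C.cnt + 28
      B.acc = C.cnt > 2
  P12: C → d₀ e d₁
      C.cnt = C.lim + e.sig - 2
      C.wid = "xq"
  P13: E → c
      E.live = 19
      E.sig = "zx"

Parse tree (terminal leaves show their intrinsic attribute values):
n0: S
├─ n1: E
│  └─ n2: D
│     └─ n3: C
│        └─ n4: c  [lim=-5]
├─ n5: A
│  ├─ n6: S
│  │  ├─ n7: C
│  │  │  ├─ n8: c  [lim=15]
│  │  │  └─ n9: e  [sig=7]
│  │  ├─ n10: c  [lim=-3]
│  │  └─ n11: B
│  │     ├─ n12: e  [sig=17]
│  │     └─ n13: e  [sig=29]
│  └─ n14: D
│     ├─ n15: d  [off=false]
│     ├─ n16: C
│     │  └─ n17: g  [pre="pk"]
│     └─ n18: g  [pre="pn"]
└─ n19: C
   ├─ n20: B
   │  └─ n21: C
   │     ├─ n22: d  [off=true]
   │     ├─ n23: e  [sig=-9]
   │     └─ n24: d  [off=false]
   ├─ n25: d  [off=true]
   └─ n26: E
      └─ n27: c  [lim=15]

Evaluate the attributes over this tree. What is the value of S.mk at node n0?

"vn"

1. n1.acc = false  [false]
2. n2.lab = true  [E.acc == false]
3. n2.live = false  [E.acc == true]
4. n3.lim = -7  [-7]
5. n4.lim = -5  [terminal]
6. n3.cnt = 15  [c.lim + 20]
7. n3.wid = "xy"  ["xy"]
8. n2.acc = true  [D.lab or D.live]
9. n1.live = -5  [-5]
10. n1.sig = "vw"  ["vw"]
11. n5.live = "uvw"  ["u" ++ E.sig]
12. n7.lim = 14  [14]
13. n8.lim = 15  [terminal]
14. n9.sig = 7  [terminal]
15. n7.cnt = 21  [e.sig * 2 + 7]
16. n7.wid = "xy"  ["xy"]
17. n10.lim = -3  [terminal]
18. n12.sig = 17  [terminal]
19. n13.sig = 29  [terminal]
20. n11.sig = 28  [e₁.sig + e₀.sig - 18]
21. n11.acc = false  [e₀.sig > 17]
22. n6.cnt = -1  [(if B.acc then B.sig else C.cnt) - 22]
23. n6.mk = "wxy"  ["w" ++ C.wid]
24. n14.lab = true  [S.cnt > -2]
25. n14.live = false  [S.cnt > -1]
26. n15.off = false  [terminal]
27. n16.lim = 11  [11]
28. n17.pre = "pk"  [terminal]
29. n16.cnt = 11  [C.lim]
30. n16.wid = "wv"  ["wv"]
31. n18.pre = "pn"  [terminal]
32. n14.acc = false  [D.live == true]
33. n5.sig = 3  [len(S.mk)]
34. n5.mk = -3  [S.cnt - 2]
35. n19.lim = -3  [A.mk]
36. n21.lim = 13  [13]
37. n22.off = true  [terminal]
38. n23.sig = -9  [terminal]
39. n24.off = false  [terminal]
40. n21.cnt = 2  [C.lim + e.sig - 2]
41. n21.wid = "xq"  ["xq"]
42. n20.sig = 30  [C.cnt + 28]
43. n20.acc = false  [C.cnt > 2]
44. n25.off = true  [terminal]
45. n26.acc = false  [C.lim > -3]
46. n27.lim = 15  [terminal]
47. n26.live = 19  [19]
48. n26.sig = "zx"  ["zx"]
49. n19.cnt = -3  [(if d.off then E.live else C.lim) - 22]
50. n19.wid = "v"  [if B.acc then E.sig else "v"]
51. n0.cnt = 16  [16]
52. n0.mk = "vn"  [C.wid ++ "n"]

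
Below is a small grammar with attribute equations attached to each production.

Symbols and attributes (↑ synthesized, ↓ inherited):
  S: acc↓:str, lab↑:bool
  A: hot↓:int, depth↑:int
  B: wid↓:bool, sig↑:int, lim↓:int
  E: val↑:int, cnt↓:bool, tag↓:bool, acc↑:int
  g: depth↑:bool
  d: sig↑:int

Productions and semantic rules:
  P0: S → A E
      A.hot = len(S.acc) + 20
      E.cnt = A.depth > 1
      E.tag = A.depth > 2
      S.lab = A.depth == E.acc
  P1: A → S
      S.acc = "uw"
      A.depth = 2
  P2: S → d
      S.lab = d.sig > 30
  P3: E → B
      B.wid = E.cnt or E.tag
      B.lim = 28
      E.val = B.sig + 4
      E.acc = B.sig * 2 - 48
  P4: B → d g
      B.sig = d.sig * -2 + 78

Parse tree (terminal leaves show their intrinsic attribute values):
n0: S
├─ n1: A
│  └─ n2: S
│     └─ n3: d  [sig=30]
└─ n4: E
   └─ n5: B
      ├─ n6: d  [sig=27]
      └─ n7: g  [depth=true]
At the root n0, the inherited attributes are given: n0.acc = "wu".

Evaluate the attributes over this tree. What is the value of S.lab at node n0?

false

1. n0.acc = "wu"  [given at root]
2. n1.hot = 22  [len(S.acc) + 20]
3. n2.acc = "uw"  ["uw"]
4. n3.sig = 30  [terminal]
5. n2.lab = false  [d.sig > 30]
6. n1.depth = 2  [2]
7. n4.cnt = true  [A.depth > 1]
8. n4.tag = false  [A.depth > 2]
9. n5.wid = true  [E.cnt or E.tag]
10. n5.lim = 28  [28]
11. n6.sig = 27  [terminal]
12. n7.depth = true  [terminal]
13. n5.sig = 24  [d.sig * -2 + 78]
14. n4.val = 28  [B.sig + 4]
15. n4.acc = 0  [B.sig * 2 - 48]
16. n0.lab = false  [A.depth == E.acc]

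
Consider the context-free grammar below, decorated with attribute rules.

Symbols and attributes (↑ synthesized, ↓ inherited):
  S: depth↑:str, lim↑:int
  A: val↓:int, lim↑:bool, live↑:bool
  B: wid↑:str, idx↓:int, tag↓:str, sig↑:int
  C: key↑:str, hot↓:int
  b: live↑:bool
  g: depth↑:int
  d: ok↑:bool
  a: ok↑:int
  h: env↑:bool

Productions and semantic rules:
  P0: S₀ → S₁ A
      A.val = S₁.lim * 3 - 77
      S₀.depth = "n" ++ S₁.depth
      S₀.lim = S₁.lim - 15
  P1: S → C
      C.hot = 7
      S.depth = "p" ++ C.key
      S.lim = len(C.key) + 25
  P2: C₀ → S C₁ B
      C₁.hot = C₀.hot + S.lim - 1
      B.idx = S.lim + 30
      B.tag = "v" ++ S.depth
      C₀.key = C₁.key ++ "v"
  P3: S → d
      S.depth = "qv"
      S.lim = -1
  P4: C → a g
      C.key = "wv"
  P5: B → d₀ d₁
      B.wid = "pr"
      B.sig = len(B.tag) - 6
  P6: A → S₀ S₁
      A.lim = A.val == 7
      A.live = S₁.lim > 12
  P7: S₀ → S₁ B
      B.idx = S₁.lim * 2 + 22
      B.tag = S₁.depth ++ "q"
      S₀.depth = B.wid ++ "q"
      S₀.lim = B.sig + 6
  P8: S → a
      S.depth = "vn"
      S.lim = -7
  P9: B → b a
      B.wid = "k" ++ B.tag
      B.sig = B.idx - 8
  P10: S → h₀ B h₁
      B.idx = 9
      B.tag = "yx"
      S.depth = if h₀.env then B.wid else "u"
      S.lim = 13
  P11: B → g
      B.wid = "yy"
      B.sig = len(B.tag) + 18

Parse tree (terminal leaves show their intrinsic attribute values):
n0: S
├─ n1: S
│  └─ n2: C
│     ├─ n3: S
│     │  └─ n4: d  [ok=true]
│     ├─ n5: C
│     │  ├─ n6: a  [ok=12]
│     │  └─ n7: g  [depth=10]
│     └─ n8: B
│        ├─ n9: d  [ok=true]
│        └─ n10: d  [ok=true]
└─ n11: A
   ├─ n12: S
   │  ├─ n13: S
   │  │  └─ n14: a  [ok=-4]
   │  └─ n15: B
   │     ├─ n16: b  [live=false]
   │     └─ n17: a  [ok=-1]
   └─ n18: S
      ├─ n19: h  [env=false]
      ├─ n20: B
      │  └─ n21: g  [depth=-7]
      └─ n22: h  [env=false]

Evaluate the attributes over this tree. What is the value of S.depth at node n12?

1. n2.hot = 7  [7]
2. n4.ok = true  [terminal]
3. n3.depth = "qv"  ["qv"]
4. n3.lim = -1  [-1]
5. n5.hot = 5  [C₀.hot + S.lim - 1]
6. n6.ok = 12  [terminal]
7. n7.depth = 10  [terminal]
8. n5.key = "wv"  ["wv"]
9. n8.idx = 29  [S.lim + 30]
10. n8.tag = "vqv"  ["v" ++ S.depth]
11. n9.ok = true  [terminal]
12. n10.ok = true  [terminal]
13. n8.wid = "pr"  ["pr"]
14. n8.sig = -3  [len(B.tag) - 6]
15. n2.key = "wvv"  [C₁.key ++ "v"]
16. n1.depth = "pwvv"  ["p" ++ C.key]
17. n1.lim = 28  [len(C.key) + 25]
18. n11.val = 7  [S₁.lim * 3 - 77]
19. n14.ok = -4  [terminal]
20. n13.depth = "vn"  ["vn"]
21. n13.lim = -7  [-7]
22. n15.idx = 8  [S₁.lim * 2 + 22]
23. n15.tag = "vnq"  [S₁.depth ++ "q"]
24. n16.live = false  [terminal]
25. n17.ok = -1  [terminal]
26. n15.wid = "kvnq"  ["k" ++ B.tag]
27. n15.sig = 0  [B.idx - 8]
28. n12.depth = "kvnqq"  [B.wid ++ "q"]
29. n12.lim = 6  [B.sig + 6]
30. n19.env = false  [terminal]
31. n20.idx = 9  [9]
32. n20.tag = "yx"  ["yx"]
33. n21.depth = -7  [terminal]
34. n20.wid = "yy"  ["yy"]
35. n20.sig = 20  [len(B.tag) + 18]
36. n22.env = false  [terminal]
37. n18.depth = "u"  [if h₀.env then B.wid else "u"]
38. n18.lim = 13  [13]
39. n11.lim = true  [A.val == 7]
40. n11.live = true  [S₁.lim > 12]
41. n0.depth = "npwvv"  ["n" ++ S₁.depth]
42. n0.lim = 13  [S₁.lim - 15]

"kvnqq"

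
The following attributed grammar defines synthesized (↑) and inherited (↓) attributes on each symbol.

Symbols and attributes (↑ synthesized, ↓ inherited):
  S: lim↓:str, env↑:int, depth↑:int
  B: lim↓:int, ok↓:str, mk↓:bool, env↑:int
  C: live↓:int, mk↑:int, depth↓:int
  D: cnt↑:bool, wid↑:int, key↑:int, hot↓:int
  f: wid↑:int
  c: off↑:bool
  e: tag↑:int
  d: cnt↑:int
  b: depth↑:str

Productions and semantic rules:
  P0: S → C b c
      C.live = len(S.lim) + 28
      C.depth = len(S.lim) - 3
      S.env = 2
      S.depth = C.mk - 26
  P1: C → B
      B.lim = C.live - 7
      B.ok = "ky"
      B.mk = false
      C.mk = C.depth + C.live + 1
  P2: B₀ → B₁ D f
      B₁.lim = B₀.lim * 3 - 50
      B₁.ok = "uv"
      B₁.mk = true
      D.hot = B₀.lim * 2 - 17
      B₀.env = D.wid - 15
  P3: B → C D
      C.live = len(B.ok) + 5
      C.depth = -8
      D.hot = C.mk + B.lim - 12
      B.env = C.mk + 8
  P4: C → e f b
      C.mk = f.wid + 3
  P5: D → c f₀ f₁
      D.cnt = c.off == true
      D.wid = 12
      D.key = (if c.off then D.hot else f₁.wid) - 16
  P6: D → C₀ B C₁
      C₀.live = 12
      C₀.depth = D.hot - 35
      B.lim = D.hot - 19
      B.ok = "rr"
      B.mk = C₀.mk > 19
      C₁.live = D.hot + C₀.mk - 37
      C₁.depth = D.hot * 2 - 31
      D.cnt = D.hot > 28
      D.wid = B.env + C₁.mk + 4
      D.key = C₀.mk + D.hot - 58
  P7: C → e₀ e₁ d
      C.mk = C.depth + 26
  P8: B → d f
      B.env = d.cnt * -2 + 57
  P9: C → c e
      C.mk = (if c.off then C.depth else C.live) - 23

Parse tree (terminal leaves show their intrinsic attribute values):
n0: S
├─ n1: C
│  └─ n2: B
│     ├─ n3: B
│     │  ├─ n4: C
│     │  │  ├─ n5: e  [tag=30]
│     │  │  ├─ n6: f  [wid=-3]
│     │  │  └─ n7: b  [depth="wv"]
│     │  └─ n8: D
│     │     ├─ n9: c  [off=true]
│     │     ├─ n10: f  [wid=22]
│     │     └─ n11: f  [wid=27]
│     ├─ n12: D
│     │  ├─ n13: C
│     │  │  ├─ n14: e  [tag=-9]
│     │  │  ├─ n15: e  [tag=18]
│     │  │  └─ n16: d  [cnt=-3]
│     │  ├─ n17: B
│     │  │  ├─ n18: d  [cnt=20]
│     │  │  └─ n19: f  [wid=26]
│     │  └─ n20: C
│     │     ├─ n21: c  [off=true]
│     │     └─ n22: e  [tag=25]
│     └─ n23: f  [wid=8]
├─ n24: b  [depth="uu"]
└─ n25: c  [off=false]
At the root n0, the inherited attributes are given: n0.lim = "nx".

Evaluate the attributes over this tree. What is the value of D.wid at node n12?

1. n0.lim = "nx"  [given at root]
2. n1.live = 30  [len(S.lim) + 28]
3. n1.depth = -1  [len(S.lim) - 3]
4. n2.lim = 23  [C.live - 7]
5. n2.ok = "ky"  ["ky"]
6. n2.mk = false  [false]
7. n3.lim = 19  [B₀.lim * 3 - 50]
8. n3.ok = "uv"  ["uv"]
9. n3.mk = true  [true]
10. n4.live = 7  [len(B.ok) + 5]
11. n4.depth = -8  [-8]
12. n5.tag = 30  [terminal]
13. n6.wid = -3  [terminal]
14. n7.depth = "wv"  [terminal]
15. n4.mk = 0  [f.wid + 3]
16. n8.hot = 7  [C.mk + B.lim - 12]
17. n9.off = true  [terminal]
18. n10.wid = 22  [terminal]
19. n11.wid = 27  [terminal]
20. n8.cnt = true  [c.off == true]
21. n8.wid = 12  [12]
22. n8.key = -9  [(if c.off then D.hot else f₁.wid) - 16]
23. n3.env = 8  [C.mk + 8]
24. n12.hot = 29  [B₀.lim * 2 - 17]
25. n13.live = 12  [12]
26. n13.depth = -6  [D.hot - 35]
27. n14.tag = -9  [terminal]
28. n15.tag = 18  [terminal]
29. n16.cnt = -3  [terminal]
30. n13.mk = 20  [C.depth + 26]
31. n17.lim = 10  [D.hot - 19]
32. n17.ok = "rr"  ["rr"]
33. n17.mk = true  [C₀.mk > 19]
34. n18.cnt = 20  [terminal]
35. n19.wid = 26  [terminal]
36. n17.env = 17  [d.cnt * -2 + 57]
37. n20.live = 12  [D.hot + C₀.mk - 37]
38. n20.depth = 27  [D.hot * 2 - 31]
39. n21.off = true  [terminal]
40. n22.tag = 25  [terminal]
41. n20.mk = 4  [(if c.off then C.depth else C.live) - 23]
42. n12.cnt = true  [D.hot > 28]
43. n12.wid = 25  [B.env + C₁.mk + 4]
44. n12.key = -9  [C₀.mk + D.hot - 58]
45. n23.wid = 8  [terminal]
46. n2.env = 10  [D.wid - 15]
47. n1.mk = 30  [C.depth + C.live + 1]
48. n24.depth = "uu"  [terminal]
49. n25.off = false  [terminal]
50. n0.env = 2  [2]
51. n0.depth = 4  [C.mk - 26]

25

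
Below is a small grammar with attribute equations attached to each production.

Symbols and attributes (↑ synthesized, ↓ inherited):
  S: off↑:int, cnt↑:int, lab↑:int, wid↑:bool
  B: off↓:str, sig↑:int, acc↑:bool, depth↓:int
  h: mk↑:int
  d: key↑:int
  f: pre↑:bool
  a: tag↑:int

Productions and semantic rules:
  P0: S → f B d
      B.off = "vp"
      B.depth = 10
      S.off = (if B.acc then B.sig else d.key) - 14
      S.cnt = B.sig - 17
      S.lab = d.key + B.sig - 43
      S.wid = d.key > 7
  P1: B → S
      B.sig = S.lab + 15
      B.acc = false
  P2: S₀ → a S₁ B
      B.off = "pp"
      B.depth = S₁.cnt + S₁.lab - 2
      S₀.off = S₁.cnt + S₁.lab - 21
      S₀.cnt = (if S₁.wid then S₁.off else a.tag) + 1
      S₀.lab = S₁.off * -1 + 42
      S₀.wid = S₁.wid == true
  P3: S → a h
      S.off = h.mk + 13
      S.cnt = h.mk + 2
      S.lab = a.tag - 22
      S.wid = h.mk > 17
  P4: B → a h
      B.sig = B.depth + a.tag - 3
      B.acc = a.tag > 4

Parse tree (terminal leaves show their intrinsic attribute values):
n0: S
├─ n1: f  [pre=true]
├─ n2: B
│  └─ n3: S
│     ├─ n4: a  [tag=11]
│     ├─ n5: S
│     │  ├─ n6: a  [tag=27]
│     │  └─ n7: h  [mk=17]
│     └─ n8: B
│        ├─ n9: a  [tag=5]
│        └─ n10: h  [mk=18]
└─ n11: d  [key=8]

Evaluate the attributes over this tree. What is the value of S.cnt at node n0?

1. n1.pre = true  [terminal]
2. n2.off = "vp"  ["vp"]
3. n2.depth = 10  [10]
4. n4.tag = 11  [terminal]
5. n6.tag = 27  [terminal]
6. n7.mk = 17  [terminal]
7. n5.off = 30  [h.mk + 13]
8. n5.cnt = 19  [h.mk + 2]
9. n5.lab = 5  [a.tag - 22]
10. n5.wid = false  [h.mk > 17]
11. n8.off = "pp"  ["pp"]
12. n8.depth = 22  [S₁.cnt + S₁.lab - 2]
13. n9.tag = 5  [terminal]
14. n10.mk = 18  [terminal]
15. n8.sig = 24  [B.depth + a.tag - 3]
16. n8.acc = true  [a.tag > 4]
17. n3.off = 3  [S₁.cnt + S₁.lab - 21]
18. n3.cnt = 12  [(if S₁.wid then S₁.off else a.tag) + 1]
19. n3.lab = 12  [S₁.off * -1 + 42]
20. n3.wid = false  [S₁.wid == true]
21. n2.sig = 27  [S.lab + 15]
22. n2.acc = false  [false]
23. n11.key = 8  [terminal]
24. n0.off = -6  [(if B.acc then B.sig else d.key) - 14]
25. n0.cnt = 10  [B.sig - 17]
26. n0.lab = -8  [d.key + B.sig - 43]
27. n0.wid = true  [d.key > 7]

10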